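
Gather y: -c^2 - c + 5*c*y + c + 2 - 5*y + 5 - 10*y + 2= -c^2 + y*(5*c - 15) + 9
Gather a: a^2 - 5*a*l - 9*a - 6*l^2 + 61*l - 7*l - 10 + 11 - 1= a^2 + a*(-5*l - 9) - 6*l^2 + 54*l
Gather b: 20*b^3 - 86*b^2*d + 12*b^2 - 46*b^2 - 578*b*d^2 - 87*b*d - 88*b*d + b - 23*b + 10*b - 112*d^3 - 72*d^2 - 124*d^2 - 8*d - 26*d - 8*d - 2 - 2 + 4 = 20*b^3 + b^2*(-86*d - 34) + b*(-578*d^2 - 175*d - 12) - 112*d^3 - 196*d^2 - 42*d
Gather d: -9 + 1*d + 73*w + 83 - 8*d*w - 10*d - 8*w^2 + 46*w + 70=d*(-8*w - 9) - 8*w^2 + 119*w + 144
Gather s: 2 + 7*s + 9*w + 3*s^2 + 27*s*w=3*s^2 + s*(27*w + 7) + 9*w + 2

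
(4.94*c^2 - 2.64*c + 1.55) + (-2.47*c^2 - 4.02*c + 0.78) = 2.47*c^2 - 6.66*c + 2.33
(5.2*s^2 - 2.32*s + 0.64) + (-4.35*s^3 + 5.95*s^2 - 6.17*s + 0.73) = -4.35*s^3 + 11.15*s^2 - 8.49*s + 1.37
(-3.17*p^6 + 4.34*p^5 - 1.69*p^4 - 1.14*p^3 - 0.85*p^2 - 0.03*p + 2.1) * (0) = 0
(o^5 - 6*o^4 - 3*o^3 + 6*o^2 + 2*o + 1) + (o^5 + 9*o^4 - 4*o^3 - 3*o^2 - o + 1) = 2*o^5 + 3*o^4 - 7*o^3 + 3*o^2 + o + 2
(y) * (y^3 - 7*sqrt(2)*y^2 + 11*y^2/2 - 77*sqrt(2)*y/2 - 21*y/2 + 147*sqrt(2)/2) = y^4 - 7*sqrt(2)*y^3 + 11*y^3/2 - 77*sqrt(2)*y^2/2 - 21*y^2/2 + 147*sqrt(2)*y/2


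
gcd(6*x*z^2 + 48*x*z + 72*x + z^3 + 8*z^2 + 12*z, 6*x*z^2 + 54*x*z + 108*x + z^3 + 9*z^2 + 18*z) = 6*x*z + 36*x + z^2 + 6*z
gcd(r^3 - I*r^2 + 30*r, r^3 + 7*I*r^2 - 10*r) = r^2 + 5*I*r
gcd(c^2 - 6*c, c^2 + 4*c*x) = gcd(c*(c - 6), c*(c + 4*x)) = c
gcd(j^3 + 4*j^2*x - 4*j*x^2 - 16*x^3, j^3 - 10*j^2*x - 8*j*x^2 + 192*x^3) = j + 4*x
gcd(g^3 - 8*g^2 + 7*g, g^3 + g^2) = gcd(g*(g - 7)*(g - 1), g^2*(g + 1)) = g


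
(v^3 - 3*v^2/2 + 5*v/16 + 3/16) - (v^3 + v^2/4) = -7*v^2/4 + 5*v/16 + 3/16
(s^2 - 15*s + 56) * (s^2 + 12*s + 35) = s^4 - 3*s^3 - 89*s^2 + 147*s + 1960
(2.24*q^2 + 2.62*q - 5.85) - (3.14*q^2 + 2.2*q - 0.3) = -0.9*q^2 + 0.42*q - 5.55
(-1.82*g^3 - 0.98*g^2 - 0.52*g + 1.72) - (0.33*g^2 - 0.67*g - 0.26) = -1.82*g^3 - 1.31*g^2 + 0.15*g + 1.98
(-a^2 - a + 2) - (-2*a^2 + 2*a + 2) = a^2 - 3*a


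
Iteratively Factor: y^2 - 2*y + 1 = (y - 1)*(y - 1)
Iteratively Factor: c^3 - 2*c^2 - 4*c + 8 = (c - 2)*(c^2 - 4) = (c - 2)^2*(c + 2)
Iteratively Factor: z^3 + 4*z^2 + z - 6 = (z - 1)*(z^2 + 5*z + 6) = (z - 1)*(z + 2)*(z + 3)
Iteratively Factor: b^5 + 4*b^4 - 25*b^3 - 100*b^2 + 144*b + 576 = (b + 4)*(b^4 - 25*b^2 + 144) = (b + 3)*(b + 4)*(b^3 - 3*b^2 - 16*b + 48) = (b + 3)*(b + 4)^2*(b^2 - 7*b + 12) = (b - 4)*(b + 3)*(b + 4)^2*(b - 3)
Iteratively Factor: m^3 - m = (m + 1)*(m^2 - m) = (m - 1)*(m + 1)*(m)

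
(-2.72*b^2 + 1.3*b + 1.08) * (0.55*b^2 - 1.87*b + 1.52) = -1.496*b^4 + 5.8014*b^3 - 5.9714*b^2 - 0.0435999999999999*b + 1.6416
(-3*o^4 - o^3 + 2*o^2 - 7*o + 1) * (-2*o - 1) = 6*o^5 + 5*o^4 - 3*o^3 + 12*o^2 + 5*o - 1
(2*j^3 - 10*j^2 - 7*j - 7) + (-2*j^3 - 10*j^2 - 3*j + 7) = -20*j^2 - 10*j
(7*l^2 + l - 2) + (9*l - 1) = 7*l^2 + 10*l - 3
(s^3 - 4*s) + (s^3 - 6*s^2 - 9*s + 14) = 2*s^3 - 6*s^2 - 13*s + 14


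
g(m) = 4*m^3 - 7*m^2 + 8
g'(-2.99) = 149.14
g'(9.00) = 846.00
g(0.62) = 6.26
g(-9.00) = -3475.00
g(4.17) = 176.32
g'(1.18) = 0.19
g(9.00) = 2357.00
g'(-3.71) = 217.11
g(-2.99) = -161.50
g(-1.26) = -11.11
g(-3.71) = -292.61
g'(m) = 12*m^2 - 14*m = 2*m*(6*m - 7)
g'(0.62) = -4.07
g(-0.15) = 7.83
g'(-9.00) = 1098.00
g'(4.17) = 150.29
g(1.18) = 4.83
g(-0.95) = -1.75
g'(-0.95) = 24.13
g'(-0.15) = 2.37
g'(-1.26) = 36.69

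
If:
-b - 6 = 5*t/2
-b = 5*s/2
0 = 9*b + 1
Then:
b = -1/9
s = 2/45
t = -106/45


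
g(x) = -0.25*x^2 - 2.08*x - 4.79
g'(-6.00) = 0.92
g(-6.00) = -1.31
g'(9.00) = -6.58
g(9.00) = -43.76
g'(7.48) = -5.82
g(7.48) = -34.34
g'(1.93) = -3.04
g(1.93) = -9.74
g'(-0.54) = -1.81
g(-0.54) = -3.74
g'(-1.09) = -1.54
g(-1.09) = -2.82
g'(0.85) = -2.50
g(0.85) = -6.74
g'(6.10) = -5.13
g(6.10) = -26.78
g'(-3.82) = -0.17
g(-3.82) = -0.49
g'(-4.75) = 0.30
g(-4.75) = -0.55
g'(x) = -0.5*x - 2.08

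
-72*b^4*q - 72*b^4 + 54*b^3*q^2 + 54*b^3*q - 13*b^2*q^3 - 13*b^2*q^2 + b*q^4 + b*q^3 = (-6*b + q)*(-4*b + q)*(-3*b + q)*(b*q + b)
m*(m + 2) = m^2 + 2*m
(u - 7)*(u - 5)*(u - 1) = u^3 - 13*u^2 + 47*u - 35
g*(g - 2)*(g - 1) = g^3 - 3*g^2 + 2*g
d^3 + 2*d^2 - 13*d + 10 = (d - 2)*(d - 1)*(d + 5)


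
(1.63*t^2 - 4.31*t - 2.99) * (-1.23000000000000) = -2.0049*t^2 + 5.3013*t + 3.6777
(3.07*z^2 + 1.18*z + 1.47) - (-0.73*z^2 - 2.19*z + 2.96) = 3.8*z^2 + 3.37*z - 1.49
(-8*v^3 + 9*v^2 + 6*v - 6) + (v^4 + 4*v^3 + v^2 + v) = v^4 - 4*v^3 + 10*v^2 + 7*v - 6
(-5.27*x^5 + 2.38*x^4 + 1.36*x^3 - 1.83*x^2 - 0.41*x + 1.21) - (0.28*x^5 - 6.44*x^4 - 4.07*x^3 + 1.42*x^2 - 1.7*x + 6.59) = -5.55*x^5 + 8.82*x^4 + 5.43*x^3 - 3.25*x^2 + 1.29*x - 5.38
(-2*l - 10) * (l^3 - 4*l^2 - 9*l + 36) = -2*l^4 - 2*l^3 + 58*l^2 + 18*l - 360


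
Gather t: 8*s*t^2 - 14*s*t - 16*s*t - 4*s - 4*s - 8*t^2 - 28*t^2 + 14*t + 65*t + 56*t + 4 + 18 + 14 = -8*s + t^2*(8*s - 36) + t*(135 - 30*s) + 36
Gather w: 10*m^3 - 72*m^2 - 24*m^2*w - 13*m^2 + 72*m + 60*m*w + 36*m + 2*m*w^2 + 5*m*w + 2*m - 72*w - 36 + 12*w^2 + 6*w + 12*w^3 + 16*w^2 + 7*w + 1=10*m^3 - 85*m^2 + 110*m + 12*w^3 + w^2*(2*m + 28) + w*(-24*m^2 + 65*m - 59) - 35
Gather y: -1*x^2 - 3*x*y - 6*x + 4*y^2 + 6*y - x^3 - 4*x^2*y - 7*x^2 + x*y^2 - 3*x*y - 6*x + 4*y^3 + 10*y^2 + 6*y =-x^3 - 8*x^2 - 12*x + 4*y^3 + y^2*(x + 14) + y*(-4*x^2 - 6*x + 12)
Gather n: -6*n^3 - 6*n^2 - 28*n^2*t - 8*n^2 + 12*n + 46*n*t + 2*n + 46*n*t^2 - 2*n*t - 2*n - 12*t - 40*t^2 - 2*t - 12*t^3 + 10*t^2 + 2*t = -6*n^3 + n^2*(-28*t - 14) + n*(46*t^2 + 44*t + 12) - 12*t^3 - 30*t^2 - 12*t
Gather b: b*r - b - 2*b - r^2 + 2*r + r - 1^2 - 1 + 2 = b*(r - 3) - r^2 + 3*r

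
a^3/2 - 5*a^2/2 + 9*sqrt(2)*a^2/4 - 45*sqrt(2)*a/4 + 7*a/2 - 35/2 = (a/2 + sqrt(2)/2)*(a - 5)*(a + 7*sqrt(2)/2)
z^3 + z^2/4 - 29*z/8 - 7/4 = (z - 2)*(z + 1/2)*(z + 7/4)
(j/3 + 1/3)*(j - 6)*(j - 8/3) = j^3/3 - 23*j^2/9 + 22*j/9 + 16/3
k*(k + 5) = k^2 + 5*k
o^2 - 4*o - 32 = (o - 8)*(o + 4)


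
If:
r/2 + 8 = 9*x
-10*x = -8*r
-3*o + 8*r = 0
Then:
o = 640/201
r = 80/67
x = 64/67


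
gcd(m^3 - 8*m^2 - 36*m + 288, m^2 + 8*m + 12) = m + 6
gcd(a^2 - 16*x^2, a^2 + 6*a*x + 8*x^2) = a + 4*x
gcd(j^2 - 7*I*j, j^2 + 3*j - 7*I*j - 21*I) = j - 7*I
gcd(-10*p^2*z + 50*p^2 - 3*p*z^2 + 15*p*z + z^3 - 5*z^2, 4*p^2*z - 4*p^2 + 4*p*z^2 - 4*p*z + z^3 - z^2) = 2*p + z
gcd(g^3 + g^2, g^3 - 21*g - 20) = g + 1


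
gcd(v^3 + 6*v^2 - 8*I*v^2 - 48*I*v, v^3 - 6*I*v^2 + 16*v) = v^2 - 8*I*v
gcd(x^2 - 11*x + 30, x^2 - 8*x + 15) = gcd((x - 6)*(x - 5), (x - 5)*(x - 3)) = x - 5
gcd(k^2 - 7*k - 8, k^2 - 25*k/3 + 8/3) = k - 8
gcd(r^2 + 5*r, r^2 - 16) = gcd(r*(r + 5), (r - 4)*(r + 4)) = 1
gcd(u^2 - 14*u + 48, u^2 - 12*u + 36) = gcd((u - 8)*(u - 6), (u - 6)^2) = u - 6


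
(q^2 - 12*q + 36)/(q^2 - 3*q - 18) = (q - 6)/(q + 3)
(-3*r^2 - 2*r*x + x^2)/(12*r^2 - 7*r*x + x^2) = (r + x)/(-4*r + x)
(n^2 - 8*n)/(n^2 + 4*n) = (n - 8)/(n + 4)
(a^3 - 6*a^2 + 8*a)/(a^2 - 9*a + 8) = a*(a^2 - 6*a + 8)/(a^2 - 9*a + 8)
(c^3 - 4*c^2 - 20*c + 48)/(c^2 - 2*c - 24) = c - 2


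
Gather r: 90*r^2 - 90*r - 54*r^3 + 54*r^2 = -54*r^3 + 144*r^2 - 90*r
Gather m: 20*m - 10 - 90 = 20*m - 100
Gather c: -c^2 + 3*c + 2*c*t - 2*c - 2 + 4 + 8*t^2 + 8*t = -c^2 + c*(2*t + 1) + 8*t^2 + 8*t + 2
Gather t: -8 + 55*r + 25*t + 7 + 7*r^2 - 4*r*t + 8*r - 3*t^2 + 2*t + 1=7*r^2 + 63*r - 3*t^2 + t*(27 - 4*r)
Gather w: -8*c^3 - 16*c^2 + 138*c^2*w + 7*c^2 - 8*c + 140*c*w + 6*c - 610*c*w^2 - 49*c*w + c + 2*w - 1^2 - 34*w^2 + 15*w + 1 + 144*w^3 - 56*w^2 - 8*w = -8*c^3 - 9*c^2 - c + 144*w^3 + w^2*(-610*c - 90) + w*(138*c^2 + 91*c + 9)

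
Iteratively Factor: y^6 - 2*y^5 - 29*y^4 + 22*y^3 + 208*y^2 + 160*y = (y + 1)*(y^5 - 3*y^4 - 26*y^3 + 48*y^2 + 160*y) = (y - 5)*(y + 1)*(y^4 + 2*y^3 - 16*y^2 - 32*y) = (y - 5)*(y - 4)*(y + 1)*(y^3 + 6*y^2 + 8*y) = (y - 5)*(y - 4)*(y + 1)*(y + 4)*(y^2 + 2*y) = y*(y - 5)*(y - 4)*(y + 1)*(y + 4)*(y + 2)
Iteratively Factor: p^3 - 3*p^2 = (p)*(p^2 - 3*p) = p*(p - 3)*(p)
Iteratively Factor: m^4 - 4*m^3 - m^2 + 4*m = (m)*(m^3 - 4*m^2 - m + 4) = m*(m - 1)*(m^2 - 3*m - 4) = m*(m - 4)*(m - 1)*(m + 1)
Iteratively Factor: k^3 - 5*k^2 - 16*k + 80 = (k - 4)*(k^2 - k - 20) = (k - 4)*(k + 4)*(k - 5)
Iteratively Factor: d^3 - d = (d + 1)*(d^2 - d) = (d - 1)*(d + 1)*(d)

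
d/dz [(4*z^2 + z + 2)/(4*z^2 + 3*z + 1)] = (8*z^2 - 8*z - 5)/(16*z^4 + 24*z^3 + 17*z^2 + 6*z + 1)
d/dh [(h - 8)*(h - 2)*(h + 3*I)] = 3*h^2 + h*(-20 + 6*I) + 16 - 30*I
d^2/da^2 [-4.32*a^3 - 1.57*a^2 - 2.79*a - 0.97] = -25.92*a - 3.14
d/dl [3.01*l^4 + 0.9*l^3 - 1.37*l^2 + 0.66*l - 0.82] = 12.04*l^3 + 2.7*l^2 - 2.74*l + 0.66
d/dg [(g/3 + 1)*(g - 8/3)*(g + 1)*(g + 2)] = 4*g^3/3 + 10*g^2/3 - 10*g/3 - 70/9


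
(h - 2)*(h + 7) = h^2 + 5*h - 14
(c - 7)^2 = c^2 - 14*c + 49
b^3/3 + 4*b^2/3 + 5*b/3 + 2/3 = (b/3 + 1/3)*(b + 1)*(b + 2)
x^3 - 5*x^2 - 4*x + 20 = (x - 5)*(x - 2)*(x + 2)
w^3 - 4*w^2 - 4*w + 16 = (w - 4)*(w - 2)*(w + 2)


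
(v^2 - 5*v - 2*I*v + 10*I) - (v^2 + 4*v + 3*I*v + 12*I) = -9*v - 5*I*v - 2*I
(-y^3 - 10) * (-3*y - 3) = 3*y^4 + 3*y^3 + 30*y + 30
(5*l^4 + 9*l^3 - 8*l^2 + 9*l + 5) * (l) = 5*l^5 + 9*l^4 - 8*l^3 + 9*l^2 + 5*l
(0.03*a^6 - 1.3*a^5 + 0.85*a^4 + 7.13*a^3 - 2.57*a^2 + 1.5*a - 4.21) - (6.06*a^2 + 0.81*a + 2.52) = 0.03*a^6 - 1.3*a^5 + 0.85*a^4 + 7.13*a^3 - 8.63*a^2 + 0.69*a - 6.73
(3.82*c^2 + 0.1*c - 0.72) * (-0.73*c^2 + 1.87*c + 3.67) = -2.7886*c^4 + 7.0704*c^3 + 14.732*c^2 - 0.9794*c - 2.6424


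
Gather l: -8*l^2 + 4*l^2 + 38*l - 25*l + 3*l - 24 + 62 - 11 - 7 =-4*l^2 + 16*l + 20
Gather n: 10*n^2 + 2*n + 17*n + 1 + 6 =10*n^2 + 19*n + 7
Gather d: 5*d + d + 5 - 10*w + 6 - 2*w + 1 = 6*d - 12*w + 12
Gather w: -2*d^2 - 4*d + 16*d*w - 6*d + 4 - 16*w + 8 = -2*d^2 - 10*d + w*(16*d - 16) + 12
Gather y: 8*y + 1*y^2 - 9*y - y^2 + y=0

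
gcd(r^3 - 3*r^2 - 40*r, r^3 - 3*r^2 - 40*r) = r^3 - 3*r^2 - 40*r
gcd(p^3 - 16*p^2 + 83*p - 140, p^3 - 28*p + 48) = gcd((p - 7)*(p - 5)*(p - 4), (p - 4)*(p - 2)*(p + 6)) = p - 4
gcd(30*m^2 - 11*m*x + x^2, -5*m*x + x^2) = -5*m + x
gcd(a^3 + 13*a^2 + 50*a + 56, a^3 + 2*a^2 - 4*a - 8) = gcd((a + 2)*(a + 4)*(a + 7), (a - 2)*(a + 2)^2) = a + 2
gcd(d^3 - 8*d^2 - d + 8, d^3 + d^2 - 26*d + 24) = d - 1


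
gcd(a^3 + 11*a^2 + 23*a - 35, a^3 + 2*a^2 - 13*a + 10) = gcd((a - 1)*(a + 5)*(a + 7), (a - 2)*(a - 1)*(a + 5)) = a^2 + 4*a - 5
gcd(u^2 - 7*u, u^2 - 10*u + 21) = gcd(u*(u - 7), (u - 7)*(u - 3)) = u - 7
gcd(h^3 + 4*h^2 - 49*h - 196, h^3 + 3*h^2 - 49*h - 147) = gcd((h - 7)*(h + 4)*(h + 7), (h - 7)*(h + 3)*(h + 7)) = h^2 - 49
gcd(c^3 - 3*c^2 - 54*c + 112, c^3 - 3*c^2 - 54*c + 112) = c^3 - 3*c^2 - 54*c + 112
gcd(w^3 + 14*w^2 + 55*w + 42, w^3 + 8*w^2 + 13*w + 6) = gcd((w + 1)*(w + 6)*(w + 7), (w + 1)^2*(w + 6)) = w^2 + 7*w + 6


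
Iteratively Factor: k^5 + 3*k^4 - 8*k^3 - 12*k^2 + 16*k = (k)*(k^4 + 3*k^3 - 8*k^2 - 12*k + 16) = k*(k - 1)*(k^3 + 4*k^2 - 4*k - 16) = k*(k - 2)*(k - 1)*(k^2 + 6*k + 8) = k*(k - 2)*(k - 1)*(k + 2)*(k + 4)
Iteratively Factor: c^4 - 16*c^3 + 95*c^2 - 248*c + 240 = (c - 4)*(c^3 - 12*c^2 + 47*c - 60) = (c - 5)*(c - 4)*(c^2 - 7*c + 12) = (c - 5)*(c - 4)*(c - 3)*(c - 4)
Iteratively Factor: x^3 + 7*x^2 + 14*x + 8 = (x + 4)*(x^2 + 3*x + 2) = (x + 2)*(x + 4)*(x + 1)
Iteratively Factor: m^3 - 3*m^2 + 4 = (m + 1)*(m^2 - 4*m + 4) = (m - 2)*(m + 1)*(m - 2)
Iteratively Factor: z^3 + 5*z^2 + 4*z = (z + 1)*(z^2 + 4*z) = (z + 1)*(z + 4)*(z)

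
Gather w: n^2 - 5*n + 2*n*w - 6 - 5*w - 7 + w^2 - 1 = n^2 - 5*n + w^2 + w*(2*n - 5) - 14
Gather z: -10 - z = -z - 10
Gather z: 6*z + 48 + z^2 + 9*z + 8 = z^2 + 15*z + 56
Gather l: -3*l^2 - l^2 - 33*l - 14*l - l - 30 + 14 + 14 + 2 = -4*l^2 - 48*l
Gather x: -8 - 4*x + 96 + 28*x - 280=24*x - 192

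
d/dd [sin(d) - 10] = cos(d)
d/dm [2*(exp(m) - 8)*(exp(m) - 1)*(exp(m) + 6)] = (6*exp(2*m) - 12*exp(m) - 92)*exp(m)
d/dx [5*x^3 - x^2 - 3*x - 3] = 15*x^2 - 2*x - 3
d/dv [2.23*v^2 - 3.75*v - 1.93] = 4.46*v - 3.75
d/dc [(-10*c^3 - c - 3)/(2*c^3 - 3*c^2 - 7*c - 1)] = (30*c^4 + 144*c^3 + 45*c^2 - 18*c - 20)/(4*c^6 - 12*c^5 - 19*c^4 + 38*c^3 + 55*c^2 + 14*c + 1)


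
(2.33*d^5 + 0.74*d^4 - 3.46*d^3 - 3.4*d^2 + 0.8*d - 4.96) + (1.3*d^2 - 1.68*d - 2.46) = 2.33*d^5 + 0.74*d^4 - 3.46*d^3 - 2.1*d^2 - 0.88*d - 7.42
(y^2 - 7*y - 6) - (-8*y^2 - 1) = 9*y^2 - 7*y - 5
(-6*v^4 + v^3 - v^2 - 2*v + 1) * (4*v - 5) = -24*v^5 + 34*v^4 - 9*v^3 - 3*v^2 + 14*v - 5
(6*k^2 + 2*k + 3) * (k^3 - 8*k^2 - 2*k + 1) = 6*k^5 - 46*k^4 - 25*k^3 - 22*k^2 - 4*k + 3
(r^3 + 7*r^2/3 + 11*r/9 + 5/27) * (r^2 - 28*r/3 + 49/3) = r^5 - 7*r^4 - 38*r^3/9 + 242*r^2/9 + 1477*r/81 + 245/81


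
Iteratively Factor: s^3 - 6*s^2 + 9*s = (s)*(s^2 - 6*s + 9) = s*(s - 3)*(s - 3)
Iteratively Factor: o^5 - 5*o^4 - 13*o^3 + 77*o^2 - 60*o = (o)*(o^4 - 5*o^3 - 13*o^2 + 77*o - 60) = o*(o - 5)*(o^3 - 13*o + 12) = o*(o - 5)*(o - 3)*(o^2 + 3*o - 4) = o*(o - 5)*(o - 3)*(o - 1)*(o + 4)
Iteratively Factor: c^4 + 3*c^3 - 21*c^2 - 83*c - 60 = (c + 1)*(c^3 + 2*c^2 - 23*c - 60) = (c + 1)*(c + 4)*(c^2 - 2*c - 15) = (c + 1)*(c + 3)*(c + 4)*(c - 5)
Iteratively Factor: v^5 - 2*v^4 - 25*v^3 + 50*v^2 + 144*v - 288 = (v - 4)*(v^4 + 2*v^3 - 17*v^2 - 18*v + 72) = (v - 4)*(v + 3)*(v^3 - v^2 - 14*v + 24) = (v - 4)*(v + 3)*(v + 4)*(v^2 - 5*v + 6) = (v - 4)*(v - 2)*(v + 3)*(v + 4)*(v - 3)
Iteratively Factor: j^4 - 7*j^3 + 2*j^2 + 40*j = (j)*(j^3 - 7*j^2 + 2*j + 40) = j*(j - 5)*(j^2 - 2*j - 8) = j*(j - 5)*(j + 2)*(j - 4)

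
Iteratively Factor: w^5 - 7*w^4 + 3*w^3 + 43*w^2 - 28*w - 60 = (w - 2)*(w^4 - 5*w^3 - 7*w^2 + 29*w + 30) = (w - 5)*(w - 2)*(w^3 - 7*w - 6) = (w - 5)*(w - 2)*(w + 1)*(w^2 - w - 6) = (w - 5)*(w - 2)*(w + 1)*(w + 2)*(w - 3)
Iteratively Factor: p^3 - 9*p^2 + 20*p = (p - 4)*(p^2 - 5*p) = p*(p - 4)*(p - 5)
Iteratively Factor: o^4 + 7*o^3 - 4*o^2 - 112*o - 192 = (o + 4)*(o^3 + 3*o^2 - 16*o - 48) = (o + 3)*(o + 4)*(o^2 - 16) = (o + 3)*(o + 4)^2*(o - 4)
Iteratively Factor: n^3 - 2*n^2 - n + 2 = (n + 1)*(n^2 - 3*n + 2) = (n - 2)*(n + 1)*(n - 1)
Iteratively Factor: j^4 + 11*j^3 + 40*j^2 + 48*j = (j)*(j^3 + 11*j^2 + 40*j + 48) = j*(j + 4)*(j^2 + 7*j + 12) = j*(j + 4)^2*(j + 3)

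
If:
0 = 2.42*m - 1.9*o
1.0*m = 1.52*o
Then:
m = 0.00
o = 0.00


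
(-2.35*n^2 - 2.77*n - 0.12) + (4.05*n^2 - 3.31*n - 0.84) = 1.7*n^2 - 6.08*n - 0.96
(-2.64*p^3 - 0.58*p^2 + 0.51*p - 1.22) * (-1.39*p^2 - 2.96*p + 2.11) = 3.6696*p^5 + 8.6206*p^4 - 4.5625*p^3 - 1.0376*p^2 + 4.6873*p - 2.5742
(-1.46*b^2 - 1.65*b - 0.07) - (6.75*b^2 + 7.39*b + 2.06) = -8.21*b^2 - 9.04*b - 2.13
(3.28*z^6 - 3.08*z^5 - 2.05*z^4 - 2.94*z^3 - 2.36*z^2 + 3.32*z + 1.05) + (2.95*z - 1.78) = 3.28*z^6 - 3.08*z^5 - 2.05*z^4 - 2.94*z^3 - 2.36*z^2 + 6.27*z - 0.73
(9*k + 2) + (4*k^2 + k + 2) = 4*k^2 + 10*k + 4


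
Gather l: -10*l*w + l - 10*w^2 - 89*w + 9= l*(1 - 10*w) - 10*w^2 - 89*w + 9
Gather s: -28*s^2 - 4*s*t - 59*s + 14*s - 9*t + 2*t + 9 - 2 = -28*s^2 + s*(-4*t - 45) - 7*t + 7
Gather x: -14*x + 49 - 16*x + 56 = 105 - 30*x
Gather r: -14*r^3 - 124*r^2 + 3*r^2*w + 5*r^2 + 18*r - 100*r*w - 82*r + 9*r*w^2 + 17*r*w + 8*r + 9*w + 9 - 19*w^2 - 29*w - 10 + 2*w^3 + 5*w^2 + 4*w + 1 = -14*r^3 + r^2*(3*w - 119) + r*(9*w^2 - 83*w - 56) + 2*w^3 - 14*w^2 - 16*w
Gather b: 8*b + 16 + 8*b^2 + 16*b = 8*b^2 + 24*b + 16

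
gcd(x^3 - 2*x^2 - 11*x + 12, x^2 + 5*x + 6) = x + 3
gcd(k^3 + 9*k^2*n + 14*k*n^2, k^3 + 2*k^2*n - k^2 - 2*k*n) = k^2 + 2*k*n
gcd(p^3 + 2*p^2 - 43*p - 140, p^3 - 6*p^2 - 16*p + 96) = p + 4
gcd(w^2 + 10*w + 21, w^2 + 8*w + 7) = w + 7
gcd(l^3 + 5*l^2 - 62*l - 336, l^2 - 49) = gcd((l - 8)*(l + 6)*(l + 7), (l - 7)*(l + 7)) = l + 7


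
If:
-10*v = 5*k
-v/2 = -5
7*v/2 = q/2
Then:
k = -20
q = 70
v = 10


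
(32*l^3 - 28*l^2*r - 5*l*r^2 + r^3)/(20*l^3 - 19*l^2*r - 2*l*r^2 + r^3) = (-8*l + r)/(-5*l + r)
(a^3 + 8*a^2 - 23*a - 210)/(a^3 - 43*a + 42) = (a^2 + a - 30)/(a^2 - 7*a + 6)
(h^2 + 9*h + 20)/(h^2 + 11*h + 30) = (h + 4)/(h + 6)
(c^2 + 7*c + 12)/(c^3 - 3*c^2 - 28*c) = (c + 3)/(c*(c - 7))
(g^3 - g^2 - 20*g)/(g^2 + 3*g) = (g^2 - g - 20)/(g + 3)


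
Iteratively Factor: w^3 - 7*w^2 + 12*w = (w - 4)*(w^2 - 3*w) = (w - 4)*(w - 3)*(w)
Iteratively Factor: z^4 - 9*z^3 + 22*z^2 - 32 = (z - 2)*(z^3 - 7*z^2 + 8*z + 16) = (z - 4)*(z - 2)*(z^2 - 3*z - 4) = (z - 4)*(z - 2)*(z + 1)*(z - 4)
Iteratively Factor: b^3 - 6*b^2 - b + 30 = (b + 2)*(b^2 - 8*b + 15) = (b - 5)*(b + 2)*(b - 3)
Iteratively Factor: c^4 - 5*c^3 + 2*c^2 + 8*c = (c - 2)*(c^3 - 3*c^2 - 4*c) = (c - 4)*(c - 2)*(c^2 + c) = c*(c - 4)*(c - 2)*(c + 1)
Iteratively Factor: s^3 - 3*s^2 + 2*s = (s - 2)*(s^2 - s) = s*(s - 2)*(s - 1)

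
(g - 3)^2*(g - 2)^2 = g^4 - 10*g^3 + 37*g^2 - 60*g + 36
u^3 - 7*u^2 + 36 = (u - 6)*(u - 3)*(u + 2)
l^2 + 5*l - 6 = (l - 1)*(l + 6)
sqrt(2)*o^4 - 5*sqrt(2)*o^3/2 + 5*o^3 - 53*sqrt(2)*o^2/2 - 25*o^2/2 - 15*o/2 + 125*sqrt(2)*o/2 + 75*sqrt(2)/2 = (o - 3)*(o - 5*sqrt(2)/2)*(o + 5*sqrt(2))*(sqrt(2)*o + sqrt(2)/2)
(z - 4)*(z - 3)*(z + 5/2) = z^3 - 9*z^2/2 - 11*z/2 + 30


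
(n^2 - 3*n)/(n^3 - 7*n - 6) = n/(n^2 + 3*n + 2)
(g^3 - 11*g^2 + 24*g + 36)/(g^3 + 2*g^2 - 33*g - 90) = (g^2 - 5*g - 6)/(g^2 + 8*g + 15)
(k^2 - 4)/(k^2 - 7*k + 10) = (k + 2)/(k - 5)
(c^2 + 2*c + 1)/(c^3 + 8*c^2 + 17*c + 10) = (c + 1)/(c^2 + 7*c + 10)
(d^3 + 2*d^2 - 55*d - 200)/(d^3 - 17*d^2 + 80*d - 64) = (d^2 + 10*d + 25)/(d^2 - 9*d + 8)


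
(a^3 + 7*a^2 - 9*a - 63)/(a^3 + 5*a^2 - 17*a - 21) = (a + 3)/(a + 1)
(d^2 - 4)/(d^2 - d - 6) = (d - 2)/(d - 3)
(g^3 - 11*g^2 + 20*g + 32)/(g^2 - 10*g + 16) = (g^2 - 3*g - 4)/(g - 2)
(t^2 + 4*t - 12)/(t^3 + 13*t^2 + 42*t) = (t - 2)/(t*(t + 7))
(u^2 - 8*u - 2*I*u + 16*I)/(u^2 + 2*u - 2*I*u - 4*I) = (u - 8)/(u + 2)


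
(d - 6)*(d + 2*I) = d^2 - 6*d + 2*I*d - 12*I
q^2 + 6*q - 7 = (q - 1)*(q + 7)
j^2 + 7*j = j*(j + 7)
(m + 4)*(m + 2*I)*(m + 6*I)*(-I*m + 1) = -I*m^4 + 9*m^3 - 4*I*m^3 + 36*m^2 + 20*I*m^2 - 12*m + 80*I*m - 48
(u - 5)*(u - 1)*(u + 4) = u^3 - 2*u^2 - 19*u + 20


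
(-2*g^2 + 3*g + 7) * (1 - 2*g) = 4*g^3 - 8*g^2 - 11*g + 7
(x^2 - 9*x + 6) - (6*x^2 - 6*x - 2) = -5*x^2 - 3*x + 8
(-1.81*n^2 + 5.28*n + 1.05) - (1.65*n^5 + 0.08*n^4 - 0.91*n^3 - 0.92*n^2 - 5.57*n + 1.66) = -1.65*n^5 - 0.08*n^4 + 0.91*n^3 - 0.89*n^2 + 10.85*n - 0.61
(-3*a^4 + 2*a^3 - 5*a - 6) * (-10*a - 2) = 30*a^5 - 14*a^4 - 4*a^3 + 50*a^2 + 70*a + 12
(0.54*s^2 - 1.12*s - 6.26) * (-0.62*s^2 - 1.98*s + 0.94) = -0.3348*s^4 - 0.3748*s^3 + 6.6064*s^2 + 11.342*s - 5.8844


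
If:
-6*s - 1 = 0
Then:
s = -1/6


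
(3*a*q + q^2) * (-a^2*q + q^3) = -3*a^3*q^2 - a^2*q^3 + 3*a*q^4 + q^5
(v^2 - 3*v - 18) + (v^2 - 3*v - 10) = 2*v^2 - 6*v - 28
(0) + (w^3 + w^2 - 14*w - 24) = w^3 + w^2 - 14*w - 24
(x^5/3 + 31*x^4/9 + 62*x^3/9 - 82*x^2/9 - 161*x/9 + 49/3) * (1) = x^5/3 + 31*x^4/9 + 62*x^3/9 - 82*x^2/9 - 161*x/9 + 49/3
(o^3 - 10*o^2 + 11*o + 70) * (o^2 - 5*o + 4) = o^5 - 15*o^4 + 65*o^3 - 25*o^2 - 306*o + 280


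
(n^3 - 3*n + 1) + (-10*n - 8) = n^3 - 13*n - 7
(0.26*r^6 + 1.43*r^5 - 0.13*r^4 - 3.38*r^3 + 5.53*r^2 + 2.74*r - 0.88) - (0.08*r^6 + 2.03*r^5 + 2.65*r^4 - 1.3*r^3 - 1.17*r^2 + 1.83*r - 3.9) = 0.18*r^6 - 0.6*r^5 - 2.78*r^4 - 2.08*r^3 + 6.7*r^2 + 0.91*r + 3.02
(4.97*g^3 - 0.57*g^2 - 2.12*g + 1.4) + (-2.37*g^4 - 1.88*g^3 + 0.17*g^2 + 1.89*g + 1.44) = -2.37*g^4 + 3.09*g^3 - 0.4*g^2 - 0.23*g + 2.84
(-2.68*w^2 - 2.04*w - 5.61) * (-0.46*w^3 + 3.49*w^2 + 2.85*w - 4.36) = 1.2328*w^5 - 8.4148*w^4 - 12.177*w^3 - 13.7081*w^2 - 7.0941*w + 24.4596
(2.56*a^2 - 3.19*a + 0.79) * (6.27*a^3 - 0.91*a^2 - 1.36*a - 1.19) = 16.0512*a^5 - 22.3309*a^4 + 4.3746*a^3 + 0.5731*a^2 + 2.7217*a - 0.9401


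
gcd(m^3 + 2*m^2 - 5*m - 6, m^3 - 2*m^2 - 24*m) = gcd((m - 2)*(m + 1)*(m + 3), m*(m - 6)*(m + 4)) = 1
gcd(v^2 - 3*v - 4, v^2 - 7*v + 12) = v - 4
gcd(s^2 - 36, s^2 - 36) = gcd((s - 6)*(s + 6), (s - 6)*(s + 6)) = s^2 - 36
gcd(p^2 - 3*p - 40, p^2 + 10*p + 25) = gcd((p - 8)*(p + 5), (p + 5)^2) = p + 5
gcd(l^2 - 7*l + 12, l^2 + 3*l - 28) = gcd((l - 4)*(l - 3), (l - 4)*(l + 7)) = l - 4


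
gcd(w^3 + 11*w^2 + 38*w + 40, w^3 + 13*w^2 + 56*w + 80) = w^2 + 9*w + 20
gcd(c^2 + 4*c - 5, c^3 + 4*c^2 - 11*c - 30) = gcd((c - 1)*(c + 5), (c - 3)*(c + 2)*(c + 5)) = c + 5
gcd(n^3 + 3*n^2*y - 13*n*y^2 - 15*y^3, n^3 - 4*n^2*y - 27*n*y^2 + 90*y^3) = -n^2 - 2*n*y + 15*y^2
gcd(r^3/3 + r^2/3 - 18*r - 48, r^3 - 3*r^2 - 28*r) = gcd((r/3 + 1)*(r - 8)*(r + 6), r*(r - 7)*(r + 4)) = 1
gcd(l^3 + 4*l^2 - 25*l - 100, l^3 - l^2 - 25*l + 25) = l^2 - 25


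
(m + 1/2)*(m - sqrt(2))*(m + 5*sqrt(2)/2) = m^3 + m^2/2 + 3*sqrt(2)*m^2/2 - 5*m + 3*sqrt(2)*m/4 - 5/2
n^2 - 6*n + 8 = (n - 4)*(n - 2)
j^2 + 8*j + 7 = (j + 1)*(j + 7)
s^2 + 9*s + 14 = (s + 2)*(s + 7)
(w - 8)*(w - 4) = w^2 - 12*w + 32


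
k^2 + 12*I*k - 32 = (k + 4*I)*(k + 8*I)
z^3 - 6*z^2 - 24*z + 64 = (z - 8)*(z - 2)*(z + 4)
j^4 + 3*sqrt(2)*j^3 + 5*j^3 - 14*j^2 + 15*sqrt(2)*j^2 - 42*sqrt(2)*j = j*(j - 2)*(j + 7)*(j + 3*sqrt(2))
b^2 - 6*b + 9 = (b - 3)^2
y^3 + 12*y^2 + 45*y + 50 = (y + 2)*(y + 5)^2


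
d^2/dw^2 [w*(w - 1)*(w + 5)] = 6*w + 8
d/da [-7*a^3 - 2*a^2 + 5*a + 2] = -21*a^2 - 4*a + 5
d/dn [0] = 0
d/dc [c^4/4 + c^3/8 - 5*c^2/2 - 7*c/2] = c^3 + 3*c^2/8 - 5*c - 7/2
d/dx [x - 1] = 1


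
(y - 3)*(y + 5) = y^2 + 2*y - 15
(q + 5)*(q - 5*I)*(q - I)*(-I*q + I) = -I*q^4 - 6*q^3 - 4*I*q^3 - 24*q^2 + 10*I*q^2 + 30*q + 20*I*q - 25*I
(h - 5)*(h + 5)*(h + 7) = h^3 + 7*h^2 - 25*h - 175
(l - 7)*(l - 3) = l^2 - 10*l + 21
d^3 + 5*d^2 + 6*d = d*(d + 2)*(d + 3)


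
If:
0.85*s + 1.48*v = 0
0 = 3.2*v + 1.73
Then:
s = 0.94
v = -0.54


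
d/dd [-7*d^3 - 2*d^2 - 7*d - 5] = -21*d^2 - 4*d - 7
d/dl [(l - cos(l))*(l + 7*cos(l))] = -6*l*sin(l) + 2*l + 7*sin(2*l) + 6*cos(l)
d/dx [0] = 0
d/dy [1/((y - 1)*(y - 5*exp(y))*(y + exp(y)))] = (-(y - 1)*(y - 5*exp(y))*(exp(y) + 1) + (y - 1)*(y + exp(y))*(5*exp(y) - 1) - (y - 5*exp(y))*(y + exp(y)))/((y - 1)^2*(y - 5*exp(y))^2*(y + exp(y))^2)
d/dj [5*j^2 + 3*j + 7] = 10*j + 3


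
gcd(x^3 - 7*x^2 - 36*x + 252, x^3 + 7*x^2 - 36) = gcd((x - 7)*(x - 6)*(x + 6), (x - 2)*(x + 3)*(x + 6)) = x + 6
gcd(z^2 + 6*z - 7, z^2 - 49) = z + 7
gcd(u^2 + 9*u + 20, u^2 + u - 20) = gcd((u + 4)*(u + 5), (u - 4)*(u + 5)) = u + 5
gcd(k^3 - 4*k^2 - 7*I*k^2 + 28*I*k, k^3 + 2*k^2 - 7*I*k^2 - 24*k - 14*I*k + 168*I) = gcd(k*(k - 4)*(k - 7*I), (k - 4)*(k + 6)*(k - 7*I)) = k^2 + k*(-4 - 7*I) + 28*I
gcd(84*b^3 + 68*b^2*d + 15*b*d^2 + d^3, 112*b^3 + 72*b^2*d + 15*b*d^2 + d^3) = 7*b + d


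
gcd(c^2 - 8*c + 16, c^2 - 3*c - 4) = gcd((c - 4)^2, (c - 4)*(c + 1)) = c - 4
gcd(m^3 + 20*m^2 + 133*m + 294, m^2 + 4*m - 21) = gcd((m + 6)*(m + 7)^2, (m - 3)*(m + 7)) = m + 7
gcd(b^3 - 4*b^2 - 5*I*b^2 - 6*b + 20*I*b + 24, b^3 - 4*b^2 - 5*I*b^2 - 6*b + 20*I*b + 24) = b^3 + b^2*(-4 - 5*I) + b*(-6 + 20*I) + 24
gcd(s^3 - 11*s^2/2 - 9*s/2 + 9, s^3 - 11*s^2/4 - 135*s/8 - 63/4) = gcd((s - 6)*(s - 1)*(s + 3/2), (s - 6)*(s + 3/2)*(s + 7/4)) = s^2 - 9*s/2 - 9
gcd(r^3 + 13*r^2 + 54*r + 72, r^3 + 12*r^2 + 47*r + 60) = r^2 + 7*r + 12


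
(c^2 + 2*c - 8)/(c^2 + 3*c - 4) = (c - 2)/(c - 1)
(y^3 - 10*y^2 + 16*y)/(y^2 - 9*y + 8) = y*(y - 2)/(y - 1)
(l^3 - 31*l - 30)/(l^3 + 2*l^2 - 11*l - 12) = (l^2 - l - 30)/(l^2 + l - 12)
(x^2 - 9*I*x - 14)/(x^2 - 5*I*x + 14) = (x - 2*I)/(x + 2*I)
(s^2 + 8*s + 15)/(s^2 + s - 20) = (s + 3)/(s - 4)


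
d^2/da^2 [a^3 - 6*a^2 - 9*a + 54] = 6*a - 12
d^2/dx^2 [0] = 0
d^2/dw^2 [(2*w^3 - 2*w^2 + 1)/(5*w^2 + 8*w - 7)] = 2*(278*w^3 - 471*w^2 + 414*w + 1)/(125*w^6 + 600*w^5 + 435*w^4 - 1168*w^3 - 609*w^2 + 1176*w - 343)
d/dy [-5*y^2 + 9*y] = 9 - 10*y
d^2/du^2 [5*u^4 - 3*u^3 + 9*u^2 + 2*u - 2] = 60*u^2 - 18*u + 18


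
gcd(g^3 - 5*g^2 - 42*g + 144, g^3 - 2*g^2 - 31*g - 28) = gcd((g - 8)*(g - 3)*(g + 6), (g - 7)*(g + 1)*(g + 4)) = 1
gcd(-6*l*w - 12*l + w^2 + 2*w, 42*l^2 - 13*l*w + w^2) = -6*l + w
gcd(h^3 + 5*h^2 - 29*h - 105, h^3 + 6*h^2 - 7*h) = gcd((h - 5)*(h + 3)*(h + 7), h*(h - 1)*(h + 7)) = h + 7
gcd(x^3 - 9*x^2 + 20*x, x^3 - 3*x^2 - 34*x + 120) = x^2 - 9*x + 20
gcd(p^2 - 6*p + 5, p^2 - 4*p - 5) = p - 5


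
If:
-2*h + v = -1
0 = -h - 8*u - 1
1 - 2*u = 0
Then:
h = -5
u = 1/2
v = -11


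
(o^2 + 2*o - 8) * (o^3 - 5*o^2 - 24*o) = o^5 - 3*o^4 - 42*o^3 - 8*o^2 + 192*o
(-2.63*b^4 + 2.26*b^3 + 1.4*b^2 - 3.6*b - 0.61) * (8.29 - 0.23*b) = 0.6049*b^5 - 22.3225*b^4 + 18.4134*b^3 + 12.434*b^2 - 29.7037*b - 5.0569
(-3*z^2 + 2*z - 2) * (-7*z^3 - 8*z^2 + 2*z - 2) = 21*z^5 + 10*z^4 - 8*z^3 + 26*z^2 - 8*z + 4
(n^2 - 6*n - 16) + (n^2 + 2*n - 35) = 2*n^2 - 4*n - 51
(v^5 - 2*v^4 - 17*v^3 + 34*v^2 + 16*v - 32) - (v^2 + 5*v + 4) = v^5 - 2*v^4 - 17*v^3 + 33*v^2 + 11*v - 36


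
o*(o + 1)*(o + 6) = o^3 + 7*o^2 + 6*o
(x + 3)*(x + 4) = x^2 + 7*x + 12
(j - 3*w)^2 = j^2 - 6*j*w + 9*w^2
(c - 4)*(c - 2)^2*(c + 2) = c^4 - 6*c^3 + 4*c^2 + 24*c - 32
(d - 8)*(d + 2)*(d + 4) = d^3 - 2*d^2 - 40*d - 64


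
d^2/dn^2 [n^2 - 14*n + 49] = 2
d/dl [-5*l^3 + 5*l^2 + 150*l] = -15*l^2 + 10*l + 150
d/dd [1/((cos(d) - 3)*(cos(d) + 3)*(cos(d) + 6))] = (-3*sin(d)^2 + 12*cos(d) - 6)*sin(d)/((cos(d) - 3)^2*(cos(d) + 3)^2*(cos(d) + 6)^2)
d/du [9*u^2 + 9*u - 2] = 18*u + 9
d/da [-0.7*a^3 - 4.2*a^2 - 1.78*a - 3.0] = -2.1*a^2 - 8.4*a - 1.78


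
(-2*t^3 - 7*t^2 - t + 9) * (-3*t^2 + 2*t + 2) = 6*t^5 + 17*t^4 - 15*t^3 - 43*t^2 + 16*t + 18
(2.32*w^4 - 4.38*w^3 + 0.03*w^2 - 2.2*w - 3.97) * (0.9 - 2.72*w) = -6.3104*w^5 + 14.0016*w^4 - 4.0236*w^3 + 6.011*w^2 + 8.8184*w - 3.573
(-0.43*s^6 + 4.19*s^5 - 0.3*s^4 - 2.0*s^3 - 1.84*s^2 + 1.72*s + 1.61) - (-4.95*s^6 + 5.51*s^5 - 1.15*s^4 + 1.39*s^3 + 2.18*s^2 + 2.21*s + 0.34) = 4.52*s^6 - 1.32*s^5 + 0.85*s^4 - 3.39*s^3 - 4.02*s^2 - 0.49*s + 1.27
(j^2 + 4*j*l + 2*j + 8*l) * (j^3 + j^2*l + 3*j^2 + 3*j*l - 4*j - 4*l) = j^5 + 5*j^4*l + 5*j^4 + 4*j^3*l^2 + 25*j^3*l + 2*j^3 + 20*j^2*l^2 + 10*j^2*l - 8*j^2 + 8*j*l^2 - 40*j*l - 32*l^2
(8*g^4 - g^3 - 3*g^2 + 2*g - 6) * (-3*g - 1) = -24*g^5 - 5*g^4 + 10*g^3 - 3*g^2 + 16*g + 6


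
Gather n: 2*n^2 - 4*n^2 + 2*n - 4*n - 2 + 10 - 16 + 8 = -2*n^2 - 2*n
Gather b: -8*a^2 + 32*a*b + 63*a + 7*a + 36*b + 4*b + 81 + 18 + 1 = -8*a^2 + 70*a + b*(32*a + 40) + 100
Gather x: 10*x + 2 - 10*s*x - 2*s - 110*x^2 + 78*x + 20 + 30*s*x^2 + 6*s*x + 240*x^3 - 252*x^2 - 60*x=-2*s + 240*x^3 + x^2*(30*s - 362) + x*(28 - 4*s) + 22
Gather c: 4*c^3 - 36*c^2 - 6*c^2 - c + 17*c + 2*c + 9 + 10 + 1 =4*c^3 - 42*c^2 + 18*c + 20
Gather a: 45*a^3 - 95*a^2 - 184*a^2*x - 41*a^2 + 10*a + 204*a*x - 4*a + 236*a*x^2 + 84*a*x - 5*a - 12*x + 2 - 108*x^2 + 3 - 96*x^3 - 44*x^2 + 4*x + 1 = 45*a^3 + a^2*(-184*x - 136) + a*(236*x^2 + 288*x + 1) - 96*x^3 - 152*x^2 - 8*x + 6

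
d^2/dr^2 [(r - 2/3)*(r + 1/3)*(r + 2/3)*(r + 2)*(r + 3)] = 20*r^3 + 64*r^2 + 130*r/3 - 20/27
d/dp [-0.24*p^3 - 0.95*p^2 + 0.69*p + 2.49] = -0.72*p^2 - 1.9*p + 0.69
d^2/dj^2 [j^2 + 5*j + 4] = 2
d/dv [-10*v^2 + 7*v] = 7 - 20*v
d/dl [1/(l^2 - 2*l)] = 2*(1 - l)/(l^2*(l - 2)^2)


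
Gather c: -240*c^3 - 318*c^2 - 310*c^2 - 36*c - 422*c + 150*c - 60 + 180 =-240*c^3 - 628*c^2 - 308*c + 120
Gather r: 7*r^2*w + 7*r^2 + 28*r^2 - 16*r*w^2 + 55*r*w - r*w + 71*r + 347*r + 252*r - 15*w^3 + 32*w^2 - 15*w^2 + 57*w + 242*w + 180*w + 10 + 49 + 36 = r^2*(7*w + 35) + r*(-16*w^2 + 54*w + 670) - 15*w^3 + 17*w^2 + 479*w + 95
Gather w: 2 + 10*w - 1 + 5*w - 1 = 15*w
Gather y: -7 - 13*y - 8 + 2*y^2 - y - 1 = 2*y^2 - 14*y - 16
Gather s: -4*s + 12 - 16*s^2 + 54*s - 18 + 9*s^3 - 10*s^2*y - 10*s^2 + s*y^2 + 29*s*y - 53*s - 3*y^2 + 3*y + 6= 9*s^3 + s^2*(-10*y - 26) + s*(y^2 + 29*y - 3) - 3*y^2 + 3*y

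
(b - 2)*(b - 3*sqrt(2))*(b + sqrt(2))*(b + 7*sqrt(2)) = b^4 - 2*b^3 + 5*sqrt(2)*b^3 - 34*b^2 - 10*sqrt(2)*b^2 - 42*sqrt(2)*b + 68*b + 84*sqrt(2)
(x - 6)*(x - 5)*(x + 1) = x^3 - 10*x^2 + 19*x + 30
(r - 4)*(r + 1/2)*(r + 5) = r^3 + 3*r^2/2 - 39*r/2 - 10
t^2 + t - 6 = (t - 2)*(t + 3)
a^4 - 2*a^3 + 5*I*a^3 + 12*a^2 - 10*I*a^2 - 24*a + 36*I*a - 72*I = (a - 2)*(a - 3*I)*(a + 2*I)*(a + 6*I)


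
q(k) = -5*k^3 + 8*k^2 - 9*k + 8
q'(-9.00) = -1368.00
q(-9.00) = 4382.00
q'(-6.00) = -645.00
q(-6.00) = 1430.00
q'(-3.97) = -308.93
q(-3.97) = 482.67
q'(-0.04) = -9.66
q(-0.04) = 8.37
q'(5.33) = -349.85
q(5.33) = -569.80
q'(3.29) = -118.72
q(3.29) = -113.07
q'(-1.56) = -70.46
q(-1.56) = 60.49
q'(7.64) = -762.30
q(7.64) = -1823.52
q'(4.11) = -196.62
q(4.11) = -240.99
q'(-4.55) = -392.34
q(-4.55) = 685.55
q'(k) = -15*k^2 + 16*k - 9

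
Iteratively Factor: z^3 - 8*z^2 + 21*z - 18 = (z - 3)*(z^2 - 5*z + 6) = (z - 3)*(z - 2)*(z - 3)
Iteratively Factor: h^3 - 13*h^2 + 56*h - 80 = (h - 4)*(h^2 - 9*h + 20) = (h - 4)^2*(h - 5)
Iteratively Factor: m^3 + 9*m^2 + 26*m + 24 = (m + 3)*(m^2 + 6*m + 8) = (m + 2)*(m + 3)*(m + 4)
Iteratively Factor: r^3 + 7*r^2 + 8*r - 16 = (r - 1)*(r^2 + 8*r + 16) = (r - 1)*(r + 4)*(r + 4)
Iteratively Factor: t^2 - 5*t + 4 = (t - 4)*(t - 1)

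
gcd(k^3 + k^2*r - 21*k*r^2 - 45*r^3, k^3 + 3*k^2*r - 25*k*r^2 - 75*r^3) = -k^2 + 2*k*r + 15*r^2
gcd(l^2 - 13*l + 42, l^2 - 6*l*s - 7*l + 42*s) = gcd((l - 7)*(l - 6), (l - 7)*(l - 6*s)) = l - 7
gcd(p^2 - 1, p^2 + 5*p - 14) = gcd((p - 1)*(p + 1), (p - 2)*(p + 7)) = 1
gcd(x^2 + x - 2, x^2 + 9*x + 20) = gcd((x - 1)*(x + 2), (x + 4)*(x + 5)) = 1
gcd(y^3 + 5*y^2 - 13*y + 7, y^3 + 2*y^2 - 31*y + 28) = y^2 + 6*y - 7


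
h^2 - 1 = (h - 1)*(h + 1)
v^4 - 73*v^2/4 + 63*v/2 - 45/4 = (v - 3)*(v - 3/2)*(v - 1/2)*(v + 5)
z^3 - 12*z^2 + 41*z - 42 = (z - 7)*(z - 3)*(z - 2)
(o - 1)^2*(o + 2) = o^3 - 3*o + 2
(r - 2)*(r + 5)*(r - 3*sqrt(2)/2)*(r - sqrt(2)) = r^4 - 5*sqrt(2)*r^3/2 + 3*r^3 - 15*sqrt(2)*r^2/2 - 7*r^2 + 9*r + 25*sqrt(2)*r - 30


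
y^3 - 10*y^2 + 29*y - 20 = (y - 5)*(y - 4)*(y - 1)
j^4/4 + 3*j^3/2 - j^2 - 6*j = j*(j/4 + 1/2)*(j - 2)*(j + 6)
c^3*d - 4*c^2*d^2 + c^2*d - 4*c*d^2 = c*(c - 4*d)*(c*d + d)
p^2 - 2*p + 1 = (p - 1)^2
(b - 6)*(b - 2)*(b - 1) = b^3 - 9*b^2 + 20*b - 12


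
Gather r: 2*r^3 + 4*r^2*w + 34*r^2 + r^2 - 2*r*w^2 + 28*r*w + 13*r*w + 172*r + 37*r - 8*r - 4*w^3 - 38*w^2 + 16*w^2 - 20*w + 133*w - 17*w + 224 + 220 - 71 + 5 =2*r^3 + r^2*(4*w + 35) + r*(-2*w^2 + 41*w + 201) - 4*w^3 - 22*w^2 + 96*w + 378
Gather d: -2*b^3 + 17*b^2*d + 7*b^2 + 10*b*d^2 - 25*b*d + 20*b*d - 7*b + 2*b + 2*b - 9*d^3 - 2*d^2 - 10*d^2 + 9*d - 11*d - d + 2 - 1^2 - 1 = -2*b^3 + 7*b^2 - 3*b - 9*d^3 + d^2*(10*b - 12) + d*(17*b^2 - 5*b - 3)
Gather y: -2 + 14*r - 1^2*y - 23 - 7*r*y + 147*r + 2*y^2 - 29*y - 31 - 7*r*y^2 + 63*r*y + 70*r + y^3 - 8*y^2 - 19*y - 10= 231*r + y^3 + y^2*(-7*r - 6) + y*(56*r - 49) - 66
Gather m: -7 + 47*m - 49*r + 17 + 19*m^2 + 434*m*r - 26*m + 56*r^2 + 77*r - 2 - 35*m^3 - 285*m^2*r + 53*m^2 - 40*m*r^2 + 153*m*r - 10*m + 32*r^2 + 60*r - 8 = -35*m^3 + m^2*(72 - 285*r) + m*(-40*r^2 + 587*r + 11) + 88*r^2 + 88*r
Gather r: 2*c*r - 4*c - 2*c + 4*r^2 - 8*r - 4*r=-6*c + 4*r^2 + r*(2*c - 12)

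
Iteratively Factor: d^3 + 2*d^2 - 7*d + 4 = (d + 4)*(d^2 - 2*d + 1) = (d - 1)*(d + 4)*(d - 1)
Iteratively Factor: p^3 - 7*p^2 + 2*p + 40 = (p - 4)*(p^2 - 3*p - 10) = (p - 5)*(p - 4)*(p + 2)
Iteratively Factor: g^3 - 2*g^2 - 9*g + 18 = (g - 3)*(g^2 + g - 6) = (g - 3)*(g - 2)*(g + 3)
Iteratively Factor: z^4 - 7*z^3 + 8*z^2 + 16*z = (z - 4)*(z^3 - 3*z^2 - 4*z) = (z - 4)*(z + 1)*(z^2 - 4*z) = (z - 4)^2*(z + 1)*(z)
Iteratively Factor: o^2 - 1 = (o - 1)*(o + 1)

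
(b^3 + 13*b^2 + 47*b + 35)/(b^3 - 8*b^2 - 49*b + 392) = (b^2 + 6*b + 5)/(b^2 - 15*b + 56)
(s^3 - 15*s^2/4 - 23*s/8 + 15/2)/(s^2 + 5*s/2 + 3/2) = (s^2 - 21*s/4 + 5)/(s + 1)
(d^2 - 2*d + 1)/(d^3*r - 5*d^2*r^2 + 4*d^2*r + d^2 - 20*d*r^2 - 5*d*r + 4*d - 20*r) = (d^2 - 2*d + 1)/(d^3*r - 5*d^2*r^2 + 4*d^2*r + d^2 - 20*d*r^2 - 5*d*r + 4*d - 20*r)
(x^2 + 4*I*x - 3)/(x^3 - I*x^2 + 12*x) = (x + I)/(x*(x - 4*I))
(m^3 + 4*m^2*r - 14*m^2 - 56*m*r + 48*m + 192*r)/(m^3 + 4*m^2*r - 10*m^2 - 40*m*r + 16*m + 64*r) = (m - 6)/(m - 2)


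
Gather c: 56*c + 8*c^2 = 8*c^2 + 56*c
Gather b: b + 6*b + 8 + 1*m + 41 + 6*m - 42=7*b + 7*m + 7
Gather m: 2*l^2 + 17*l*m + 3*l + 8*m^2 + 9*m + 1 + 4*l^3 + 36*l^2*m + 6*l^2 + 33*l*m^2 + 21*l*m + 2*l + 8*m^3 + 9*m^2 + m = 4*l^3 + 8*l^2 + 5*l + 8*m^3 + m^2*(33*l + 17) + m*(36*l^2 + 38*l + 10) + 1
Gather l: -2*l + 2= 2 - 2*l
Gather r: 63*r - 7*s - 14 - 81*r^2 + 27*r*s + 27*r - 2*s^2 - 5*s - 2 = -81*r^2 + r*(27*s + 90) - 2*s^2 - 12*s - 16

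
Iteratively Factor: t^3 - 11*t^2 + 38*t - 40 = (t - 4)*(t^2 - 7*t + 10) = (t - 5)*(t - 4)*(t - 2)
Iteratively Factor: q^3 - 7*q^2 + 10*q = (q - 5)*(q^2 - 2*q) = q*(q - 5)*(q - 2)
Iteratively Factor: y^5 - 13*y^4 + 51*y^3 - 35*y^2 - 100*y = (y - 4)*(y^4 - 9*y^3 + 15*y^2 + 25*y) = (y - 4)*(y + 1)*(y^3 - 10*y^2 + 25*y) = (y - 5)*(y - 4)*(y + 1)*(y^2 - 5*y) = (y - 5)^2*(y - 4)*(y + 1)*(y)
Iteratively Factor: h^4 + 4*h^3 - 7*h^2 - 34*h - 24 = (h + 4)*(h^3 - 7*h - 6) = (h + 1)*(h + 4)*(h^2 - h - 6) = (h + 1)*(h + 2)*(h + 4)*(h - 3)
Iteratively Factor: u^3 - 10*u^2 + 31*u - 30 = (u - 2)*(u^2 - 8*u + 15) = (u - 3)*(u - 2)*(u - 5)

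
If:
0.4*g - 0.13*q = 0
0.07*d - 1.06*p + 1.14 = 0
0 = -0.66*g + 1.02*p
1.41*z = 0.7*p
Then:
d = 30.5020408163265*z - 16.2857142857143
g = 3.11298701298701*z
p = 2.01428571428571*z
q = 9.57842157842158*z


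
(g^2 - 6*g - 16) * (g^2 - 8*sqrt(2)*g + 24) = g^4 - 8*sqrt(2)*g^3 - 6*g^3 + 8*g^2 + 48*sqrt(2)*g^2 - 144*g + 128*sqrt(2)*g - 384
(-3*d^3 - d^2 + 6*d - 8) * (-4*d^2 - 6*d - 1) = 12*d^5 + 22*d^4 - 15*d^3 - 3*d^2 + 42*d + 8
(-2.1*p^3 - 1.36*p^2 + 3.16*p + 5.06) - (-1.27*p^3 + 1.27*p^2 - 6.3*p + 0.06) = -0.83*p^3 - 2.63*p^2 + 9.46*p + 5.0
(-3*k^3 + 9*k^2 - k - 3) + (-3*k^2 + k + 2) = -3*k^3 + 6*k^2 - 1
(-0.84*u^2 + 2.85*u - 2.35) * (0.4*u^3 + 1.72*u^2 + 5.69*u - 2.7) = -0.336*u^5 - 0.3048*u^4 - 0.8176*u^3 + 14.4425*u^2 - 21.0665*u + 6.345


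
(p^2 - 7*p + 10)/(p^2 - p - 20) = (p - 2)/(p + 4)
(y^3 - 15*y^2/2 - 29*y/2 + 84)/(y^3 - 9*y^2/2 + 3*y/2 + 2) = (2*y^3 - 15*y^2 - 29*y + 168)/(2*y^3 - 9*y^2 + 3*y + 4)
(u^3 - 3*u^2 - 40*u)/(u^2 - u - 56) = u*(u + 5)/(u + 7)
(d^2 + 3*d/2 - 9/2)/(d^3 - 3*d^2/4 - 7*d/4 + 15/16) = 8*(d + 3)/(8*d^2 + 6*d - 5)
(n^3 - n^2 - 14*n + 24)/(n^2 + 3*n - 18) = (n^2 + 2*n - 8)/(n + 6)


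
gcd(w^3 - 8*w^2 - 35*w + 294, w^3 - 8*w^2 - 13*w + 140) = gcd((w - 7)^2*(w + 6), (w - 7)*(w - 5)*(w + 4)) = w - 7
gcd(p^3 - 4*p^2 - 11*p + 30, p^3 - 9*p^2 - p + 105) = p^2 - 2*p - 15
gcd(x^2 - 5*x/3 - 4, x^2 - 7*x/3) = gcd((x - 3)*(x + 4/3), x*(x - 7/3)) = 1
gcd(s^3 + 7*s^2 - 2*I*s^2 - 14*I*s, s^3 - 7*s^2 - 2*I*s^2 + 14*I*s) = s^2 - 2*I*s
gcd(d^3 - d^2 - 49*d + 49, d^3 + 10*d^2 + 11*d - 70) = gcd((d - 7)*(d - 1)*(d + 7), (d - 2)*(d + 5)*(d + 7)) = d + 7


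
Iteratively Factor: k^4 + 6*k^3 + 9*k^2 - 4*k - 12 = (k + 2)*(k^3 + 4*k^2 + k - 6) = (k - 1)*(k + 2)*(k^2 + 5*k + 6) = (k - 1)*(k + 2)*(k + 3)*(k + 2)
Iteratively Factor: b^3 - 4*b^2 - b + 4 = (b - 1)*(b^2 - 3*b - 4) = (b - 1)*(b + 1)*(b - 4)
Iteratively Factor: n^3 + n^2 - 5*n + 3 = (n - 1)*(n^2 + 2*n - 3) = (n - 1)*(n + 3)*(n - 1)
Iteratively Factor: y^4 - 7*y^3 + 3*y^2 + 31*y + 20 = (y - 4)*(y^3 - 3*y^2 - 9*y - 5) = (y - 4)*(y + 1)*(y^2 - 4*y - 5) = (y - 5)*(y - 4)*(y + 1)*(y + 1)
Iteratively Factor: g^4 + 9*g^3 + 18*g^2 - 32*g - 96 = (g + 4)*(g^3 + 5*g^2 - 2*g - 24) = (g + 4)^2*(g^2 + g - 6) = (g - 2)*(g + 4)^2*(g + 3)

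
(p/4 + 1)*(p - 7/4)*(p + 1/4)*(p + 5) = p^4/4 + 15*p^3/8 + 97*p^2/64 - 543*p/64 - 35/16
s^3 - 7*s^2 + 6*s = s*(s - 6)*(s - 1)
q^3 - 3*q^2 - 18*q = q*(q - 6)*(q + 3)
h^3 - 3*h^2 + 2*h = h*(h - 2)*(h - 1)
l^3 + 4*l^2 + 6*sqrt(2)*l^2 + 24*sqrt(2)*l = l*(l + 4)*(l + 6*sqrt(2))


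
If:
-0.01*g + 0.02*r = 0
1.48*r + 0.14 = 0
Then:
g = -0.19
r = -0.09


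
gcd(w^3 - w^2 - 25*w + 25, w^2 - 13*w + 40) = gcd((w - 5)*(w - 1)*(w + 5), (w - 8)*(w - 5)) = w - 5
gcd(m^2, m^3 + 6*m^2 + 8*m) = m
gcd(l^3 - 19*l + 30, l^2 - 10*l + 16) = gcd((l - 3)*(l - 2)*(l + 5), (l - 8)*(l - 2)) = l - 2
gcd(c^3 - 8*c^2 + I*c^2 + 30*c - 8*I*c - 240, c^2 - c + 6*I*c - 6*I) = c + 6*I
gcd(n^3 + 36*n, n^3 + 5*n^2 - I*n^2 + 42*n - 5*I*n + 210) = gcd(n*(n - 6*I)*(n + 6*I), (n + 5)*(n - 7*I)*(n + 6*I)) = n + 6*I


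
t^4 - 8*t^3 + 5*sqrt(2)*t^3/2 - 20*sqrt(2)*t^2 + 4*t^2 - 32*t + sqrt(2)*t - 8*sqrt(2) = (t - 8)*(t + sqrt(2)/2)*(t + sqrt(2))^2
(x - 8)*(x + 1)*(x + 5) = x^3 - 2*x^2 - 43*x - 40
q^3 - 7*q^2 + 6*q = q*(q - 6)*(q - 1)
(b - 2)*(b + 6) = b^2 + 4*b - 12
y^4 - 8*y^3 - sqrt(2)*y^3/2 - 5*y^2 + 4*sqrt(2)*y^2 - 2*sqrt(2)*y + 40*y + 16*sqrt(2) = (y - 8)*(y - 2*sqrt(2))*(y + sqrt(2)/2)*(y + sqrt(2))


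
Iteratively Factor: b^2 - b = (b - 1)*(b)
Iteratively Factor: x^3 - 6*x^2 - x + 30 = (x - 5)*(x^2 - x - 6) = (x - 5)*(x - 3)*(x + 2)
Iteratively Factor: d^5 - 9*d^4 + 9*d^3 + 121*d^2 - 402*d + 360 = (d - 2)*(d^4 - 7*d^3 - 5*d^2 + 111*d - 180) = (d - 2)*(d + 4)*(d^3 - 11*d^2 + 39*d - 45) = (d - 3)*(d - 2)*(d + 4)*(d^2 - 8*d + 15) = (d - 5)*(d - 3)*(d - 2)*(d + 4)*(d - 3)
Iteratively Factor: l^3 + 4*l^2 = (l)*(l^2 + 4*l) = l*(l + 4)*(l)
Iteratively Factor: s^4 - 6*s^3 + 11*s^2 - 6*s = (s - 3)*(s^3 - 3*s^2 + 2*s) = s*(s - 3)*(s^2 - 3*s + 2) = s*(s - 3)*(s - 1)*(s - 2)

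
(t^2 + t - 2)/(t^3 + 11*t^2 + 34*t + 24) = (t^2 + t - 2)/(t^3 + 11*t^2 + 34*t + 24)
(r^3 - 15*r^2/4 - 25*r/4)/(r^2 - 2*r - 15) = r*(4*r + 5)/(4*(r + 3))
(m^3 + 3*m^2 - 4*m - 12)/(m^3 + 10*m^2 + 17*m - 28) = (m^3 + 3*m^2 - 4*m - 12)/(m^3 + 10*m^2 + 17*m - 28)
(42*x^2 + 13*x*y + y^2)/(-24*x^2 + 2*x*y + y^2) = (-7*x - y)/(4*x - y)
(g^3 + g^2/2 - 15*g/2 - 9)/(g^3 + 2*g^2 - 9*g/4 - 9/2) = 2*(g - 3)/(2*g - 3)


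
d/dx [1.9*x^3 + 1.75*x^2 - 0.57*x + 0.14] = 5.7*x^2 + 3.5*x - 0.57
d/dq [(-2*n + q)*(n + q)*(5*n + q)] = -7*n^2 + 8*n*q + 3*q^2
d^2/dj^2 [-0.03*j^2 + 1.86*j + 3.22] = -0.0600000000000000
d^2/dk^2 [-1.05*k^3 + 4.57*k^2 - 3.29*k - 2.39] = 9.14 - 6.3*k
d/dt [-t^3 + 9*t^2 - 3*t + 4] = -3*t^2 + 18*t - 3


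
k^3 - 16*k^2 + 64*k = k*(k - 8)^2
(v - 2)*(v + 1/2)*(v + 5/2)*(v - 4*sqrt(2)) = v^4 - 4*sqrt(2)*v^3 + v^3 - 4*sqrt(2)*v^2 - 19*v^2/4 - 5*v/2 + 19*sqrt(2)*v + 10*sqrt(2)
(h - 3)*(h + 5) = h^2 + 2*h - 15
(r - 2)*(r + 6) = r^2 + 4*r - 12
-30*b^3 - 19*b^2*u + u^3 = (-5*b + u)*(2*b + u)*(3*b + u)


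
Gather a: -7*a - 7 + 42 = 35 - 7*a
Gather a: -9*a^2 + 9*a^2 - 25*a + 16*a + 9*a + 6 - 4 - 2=0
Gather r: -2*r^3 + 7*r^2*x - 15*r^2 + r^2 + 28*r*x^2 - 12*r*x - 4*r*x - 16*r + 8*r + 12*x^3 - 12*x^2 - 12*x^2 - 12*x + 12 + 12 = -2*r^3 + r^2*(7*x - 14) + r*(28*x^2 - 16*x - 8) + 12*x^3 - 24*x^2 - 12*x + 24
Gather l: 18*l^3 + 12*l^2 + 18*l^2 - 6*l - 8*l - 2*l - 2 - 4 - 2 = 18*l^3 + 30*l^2 - 16*l - 8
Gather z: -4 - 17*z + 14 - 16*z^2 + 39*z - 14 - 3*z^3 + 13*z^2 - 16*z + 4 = -3*z^3 - 3*z^2 + 6*z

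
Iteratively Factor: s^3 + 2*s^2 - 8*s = (s)*(s^2 + 2*s - 8) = s*(s - 2)*(s + 4)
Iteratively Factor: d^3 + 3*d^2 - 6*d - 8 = (d - 2)*(d^2 + 5*d + 4) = (d - 2)*(d + 1)*(d + 4)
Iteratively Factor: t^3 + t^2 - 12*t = (t - 3)*(t^2 + 4*t) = (t - 3)*(t + 4)*(t)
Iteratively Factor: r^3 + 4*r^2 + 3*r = (r + 1)*(r^2 + 3*r) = (r + 1)*(r + 3)*(r)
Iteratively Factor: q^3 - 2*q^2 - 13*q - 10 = (q + 1)*(q^2 - 3*q - 10) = (q - 5)*(q + 1)*(q + 2)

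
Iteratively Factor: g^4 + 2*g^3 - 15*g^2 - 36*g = (g + 3)*(g^3 - g^2 - 12*g) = g*(g + 3)*(g^2 - g - 12) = g*(g - 4)*(g + 3)*(g + 3)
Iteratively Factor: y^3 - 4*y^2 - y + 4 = (y - 4)*(y^2 - 1) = (y - 4)*(y + 1)*(y - 1)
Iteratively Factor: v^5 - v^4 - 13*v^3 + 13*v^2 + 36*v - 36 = (v + 3)*(v^4 - 4*v^3 - v^2 + 16*v - 12) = (v + 2)*(v + 3)*(v^3 - 6*v^2 + 11*v - 6) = (v - 1)*(v + 2)*(v + 3)*(v^2 - 5*v + 6) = (v - 2)*(v - 1)*(v + 2)*(v + 3)*(v - 3)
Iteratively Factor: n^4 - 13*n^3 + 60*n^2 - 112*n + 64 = (n - 1)*(n^3 - 12*n^2 + 48*n - 64) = (n - 4)*(n - 1)*(n^2 - 8*n + 16) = (n - 4)^2*(n - 1)*(n - 4)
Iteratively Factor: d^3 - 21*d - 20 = (d + 4)*(d^2 - 4*d - 5) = (d + 1)*(d + 4)*(d - 5)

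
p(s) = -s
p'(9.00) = -1.00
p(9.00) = -9.00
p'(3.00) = -1.00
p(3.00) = -3.00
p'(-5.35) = -1.00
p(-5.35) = 5.35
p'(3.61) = -1.00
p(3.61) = -3.61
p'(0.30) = -1.00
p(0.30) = -0.30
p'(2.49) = -1.00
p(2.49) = -2.49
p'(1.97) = -1.00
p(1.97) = -1.97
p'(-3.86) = -1.00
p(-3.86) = 3.86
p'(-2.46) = -1.00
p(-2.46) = 2.46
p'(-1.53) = -1.00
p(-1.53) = 1.53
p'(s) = -1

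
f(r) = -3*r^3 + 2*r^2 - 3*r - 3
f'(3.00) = -72.00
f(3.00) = -75.00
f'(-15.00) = -2088.00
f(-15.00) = 10617.00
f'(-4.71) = -221.50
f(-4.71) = 368.96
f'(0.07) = -2.76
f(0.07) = -3.20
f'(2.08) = -33.62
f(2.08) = -27.58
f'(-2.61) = -74.75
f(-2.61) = 71.79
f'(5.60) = -262.84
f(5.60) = -483.93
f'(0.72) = -4.79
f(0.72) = -5.24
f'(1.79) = -24.68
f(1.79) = -19.17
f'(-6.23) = -377.24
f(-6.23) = 818.73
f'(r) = -9*r^2 + 4*r - 3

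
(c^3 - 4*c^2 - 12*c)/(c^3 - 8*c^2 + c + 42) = c*(c - 6)/(c^2 - 10*c + 21)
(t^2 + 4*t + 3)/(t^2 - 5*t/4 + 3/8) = 8*(t^2 + 4*t + 3)/(8*t^2 - 10*t + 3)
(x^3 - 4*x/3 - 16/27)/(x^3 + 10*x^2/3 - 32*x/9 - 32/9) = (x + 2/3)/(x + 4)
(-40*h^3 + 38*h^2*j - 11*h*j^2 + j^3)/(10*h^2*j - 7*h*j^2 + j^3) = (-4*h + j)/j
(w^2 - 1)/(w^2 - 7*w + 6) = (w + 1)/(w - 6)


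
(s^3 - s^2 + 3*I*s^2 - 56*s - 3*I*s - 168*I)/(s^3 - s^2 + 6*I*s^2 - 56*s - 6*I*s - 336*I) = (s + 3*I)/(s + 6*I)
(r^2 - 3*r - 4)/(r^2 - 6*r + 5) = (r^2 - 3*r - 4)/(r^2 - 6*r + 5)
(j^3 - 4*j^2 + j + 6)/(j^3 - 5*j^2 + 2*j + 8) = (j - 3)/(j - 4)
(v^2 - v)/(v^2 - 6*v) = (v - 1)/(v - 6)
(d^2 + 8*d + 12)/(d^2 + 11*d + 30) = (d + 2)/(d + 5)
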